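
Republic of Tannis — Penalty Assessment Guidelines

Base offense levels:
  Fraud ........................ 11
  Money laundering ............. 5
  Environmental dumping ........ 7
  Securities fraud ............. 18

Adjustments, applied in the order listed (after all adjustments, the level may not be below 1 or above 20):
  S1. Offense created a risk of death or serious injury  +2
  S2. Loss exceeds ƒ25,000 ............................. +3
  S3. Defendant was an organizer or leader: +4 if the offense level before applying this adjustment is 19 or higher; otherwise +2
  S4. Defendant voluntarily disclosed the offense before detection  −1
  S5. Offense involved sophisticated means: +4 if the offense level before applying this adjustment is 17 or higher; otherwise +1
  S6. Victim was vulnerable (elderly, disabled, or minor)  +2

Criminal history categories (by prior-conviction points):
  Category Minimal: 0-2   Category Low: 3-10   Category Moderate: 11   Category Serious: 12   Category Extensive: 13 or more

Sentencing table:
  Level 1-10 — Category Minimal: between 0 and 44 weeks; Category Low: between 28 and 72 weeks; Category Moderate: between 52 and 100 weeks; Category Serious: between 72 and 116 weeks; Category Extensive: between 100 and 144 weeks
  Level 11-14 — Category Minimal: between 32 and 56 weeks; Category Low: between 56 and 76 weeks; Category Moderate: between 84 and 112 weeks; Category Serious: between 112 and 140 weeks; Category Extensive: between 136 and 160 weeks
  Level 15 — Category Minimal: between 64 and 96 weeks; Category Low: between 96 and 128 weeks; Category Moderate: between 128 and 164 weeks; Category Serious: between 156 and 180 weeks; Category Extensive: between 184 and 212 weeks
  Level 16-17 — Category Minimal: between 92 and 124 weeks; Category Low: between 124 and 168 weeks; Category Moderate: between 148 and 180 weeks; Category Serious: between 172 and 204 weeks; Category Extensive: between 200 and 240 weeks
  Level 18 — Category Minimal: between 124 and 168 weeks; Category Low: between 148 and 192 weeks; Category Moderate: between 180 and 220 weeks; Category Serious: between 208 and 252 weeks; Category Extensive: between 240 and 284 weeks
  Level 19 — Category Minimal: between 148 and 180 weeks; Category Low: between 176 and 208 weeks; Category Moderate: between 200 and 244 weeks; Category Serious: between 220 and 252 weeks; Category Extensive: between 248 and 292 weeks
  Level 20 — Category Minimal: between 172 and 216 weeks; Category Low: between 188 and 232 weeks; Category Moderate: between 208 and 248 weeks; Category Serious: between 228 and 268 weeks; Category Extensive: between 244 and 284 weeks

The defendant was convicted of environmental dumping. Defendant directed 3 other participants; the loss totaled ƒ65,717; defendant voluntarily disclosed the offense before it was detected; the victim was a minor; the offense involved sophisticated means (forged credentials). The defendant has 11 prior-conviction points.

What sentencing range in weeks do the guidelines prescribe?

84-112 weeks

Base offense level for environmental dumping: 7.
S2 applies: 7 + 3 = 10.
S3 applies (level before this adjustment is 10 < 19, so +2): 10 + 2 = 12.
S4 applies: 12 − 1 = 11.
S5 applies (level before this adjustment is 11 < 17, so +1): 11 + 1 = 12.
S6 applies: 12 + 2 = 14.
Final offense level: 14.
Criminal history: 11 prior points → Category Moderate (11).
Level 14 falls in the 11-14 band.
Grid: Level 11-14 × Category Moderate = 84-112 weeks.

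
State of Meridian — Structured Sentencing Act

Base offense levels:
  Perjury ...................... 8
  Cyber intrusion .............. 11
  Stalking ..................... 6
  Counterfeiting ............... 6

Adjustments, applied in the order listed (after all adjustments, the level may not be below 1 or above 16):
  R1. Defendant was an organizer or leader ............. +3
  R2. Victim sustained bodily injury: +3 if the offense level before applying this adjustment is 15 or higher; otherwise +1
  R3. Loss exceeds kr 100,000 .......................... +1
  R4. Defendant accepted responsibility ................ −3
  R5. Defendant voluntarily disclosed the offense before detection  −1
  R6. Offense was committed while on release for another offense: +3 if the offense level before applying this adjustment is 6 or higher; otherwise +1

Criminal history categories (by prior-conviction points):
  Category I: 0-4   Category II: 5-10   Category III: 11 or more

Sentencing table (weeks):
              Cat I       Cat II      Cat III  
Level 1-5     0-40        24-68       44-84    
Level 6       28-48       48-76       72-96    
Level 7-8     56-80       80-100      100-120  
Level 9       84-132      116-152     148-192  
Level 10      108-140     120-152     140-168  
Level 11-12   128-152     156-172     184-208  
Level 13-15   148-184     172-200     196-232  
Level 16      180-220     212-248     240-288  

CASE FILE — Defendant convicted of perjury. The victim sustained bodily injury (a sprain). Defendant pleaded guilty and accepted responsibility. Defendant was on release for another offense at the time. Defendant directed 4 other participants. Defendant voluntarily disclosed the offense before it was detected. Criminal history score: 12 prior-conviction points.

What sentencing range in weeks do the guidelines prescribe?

184-208 weeks

Base offense level for perjury: 8.
R1 applies: 8 + 3 = 11.
R2 applies (level before this adjustment is 11 < 15, so +1): 11 + 1 = 12.
R3 does not apply.
R4 applies: 12 − 3 = 9.
R5 applies: 9 − 1 = 8.
R6 applies (level before this adjustment is 8 ≥ 6, so +3): 8 + 3 = 11.
Final offense level: 11.
Criminal history: 12 prior points → Category III (11+).
Level 11 falls in the 11-12 band.
Grid: Level 11-12 × Category III = 184-208 weeks.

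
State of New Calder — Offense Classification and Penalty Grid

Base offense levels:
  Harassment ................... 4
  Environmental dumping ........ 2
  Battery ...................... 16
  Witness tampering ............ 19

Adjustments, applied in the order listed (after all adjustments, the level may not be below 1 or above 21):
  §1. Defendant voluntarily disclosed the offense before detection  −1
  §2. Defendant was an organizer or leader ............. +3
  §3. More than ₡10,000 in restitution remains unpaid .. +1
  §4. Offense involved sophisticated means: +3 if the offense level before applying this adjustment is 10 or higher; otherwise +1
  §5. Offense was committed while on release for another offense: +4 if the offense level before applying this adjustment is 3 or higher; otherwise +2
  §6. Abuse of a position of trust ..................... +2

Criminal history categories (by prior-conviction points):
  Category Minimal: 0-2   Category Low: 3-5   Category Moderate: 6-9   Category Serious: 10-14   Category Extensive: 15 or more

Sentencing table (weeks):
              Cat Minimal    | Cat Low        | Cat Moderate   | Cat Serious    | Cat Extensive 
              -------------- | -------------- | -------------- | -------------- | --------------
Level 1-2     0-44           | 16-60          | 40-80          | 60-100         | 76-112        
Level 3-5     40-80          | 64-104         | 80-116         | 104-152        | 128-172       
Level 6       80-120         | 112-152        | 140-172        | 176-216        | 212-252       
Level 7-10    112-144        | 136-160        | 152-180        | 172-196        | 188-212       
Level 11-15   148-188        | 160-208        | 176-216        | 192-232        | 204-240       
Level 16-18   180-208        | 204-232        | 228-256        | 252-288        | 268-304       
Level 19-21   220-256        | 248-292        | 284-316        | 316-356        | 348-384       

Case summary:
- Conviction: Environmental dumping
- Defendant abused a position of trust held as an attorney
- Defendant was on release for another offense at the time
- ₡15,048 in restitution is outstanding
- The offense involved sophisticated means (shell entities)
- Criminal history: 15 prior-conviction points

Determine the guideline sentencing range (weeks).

Base offense level for environmental dumping: 2.
§1 does not apply.
§3 applies: 2 + 1 = 3.
§4 applies (level before this adjustment is 3 < 10, so +1): 3 + 1 = 4.
§5 applies (level before this adjustment is 4 ≥ 3, so +4): 4 + 4 = 8.
§6 applies: 8 + 2 = 10.
Final offense level: 10.
Criminal history: 15 prior points → Category Extensive (15+).
Level 10 falls in the 7-10 band.
Grid: Level 7-10 × Category Extensive = 188-212 weeks.

188-212 weeks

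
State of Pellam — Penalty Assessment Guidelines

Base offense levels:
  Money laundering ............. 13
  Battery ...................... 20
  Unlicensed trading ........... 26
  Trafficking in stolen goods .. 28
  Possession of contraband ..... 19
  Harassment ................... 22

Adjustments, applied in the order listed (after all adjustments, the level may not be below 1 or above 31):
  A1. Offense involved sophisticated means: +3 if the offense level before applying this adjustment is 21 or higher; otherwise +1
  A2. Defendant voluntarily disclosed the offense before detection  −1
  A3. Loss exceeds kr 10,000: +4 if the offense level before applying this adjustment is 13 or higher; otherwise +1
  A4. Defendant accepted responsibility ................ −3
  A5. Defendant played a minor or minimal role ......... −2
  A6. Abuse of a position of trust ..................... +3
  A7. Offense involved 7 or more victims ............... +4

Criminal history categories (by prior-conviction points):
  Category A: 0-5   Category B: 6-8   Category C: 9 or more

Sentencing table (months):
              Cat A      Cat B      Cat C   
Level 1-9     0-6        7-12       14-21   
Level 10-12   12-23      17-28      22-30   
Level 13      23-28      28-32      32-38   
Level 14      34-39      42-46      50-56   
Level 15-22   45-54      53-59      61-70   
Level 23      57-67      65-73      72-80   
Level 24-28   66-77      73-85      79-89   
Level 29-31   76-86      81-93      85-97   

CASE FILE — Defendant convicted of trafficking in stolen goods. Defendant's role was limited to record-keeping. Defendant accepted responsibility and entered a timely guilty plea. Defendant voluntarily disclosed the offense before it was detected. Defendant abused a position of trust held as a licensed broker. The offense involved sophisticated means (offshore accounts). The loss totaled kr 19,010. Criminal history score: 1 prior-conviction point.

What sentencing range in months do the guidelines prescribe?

Base offense level for trafficking in stolen goods: 28.
A1 applies (level before this adjustment is 28 ≥ 21, so +3): 28 + 3 = 31.
A2 applies: 31 − 1 = 30.
A3 applies (level before this adjustment is 30 ≥ 13, so +4): 30 + 4 = 34.
A4 applies: 34 − 3 = 31.
A5 applies: 31 − 2 = 29.
A6 applies: 29 + 3 = 32.
Level 32 exceeds the maximum of 31; capped at 31.
Final offense level: 31.
Criminal history: 1 prior point → Category A (0-5).
Level 31 falls in the 29-31 band.
Grid: Level 29-31 × Category A = 76-86 months.

76-86 months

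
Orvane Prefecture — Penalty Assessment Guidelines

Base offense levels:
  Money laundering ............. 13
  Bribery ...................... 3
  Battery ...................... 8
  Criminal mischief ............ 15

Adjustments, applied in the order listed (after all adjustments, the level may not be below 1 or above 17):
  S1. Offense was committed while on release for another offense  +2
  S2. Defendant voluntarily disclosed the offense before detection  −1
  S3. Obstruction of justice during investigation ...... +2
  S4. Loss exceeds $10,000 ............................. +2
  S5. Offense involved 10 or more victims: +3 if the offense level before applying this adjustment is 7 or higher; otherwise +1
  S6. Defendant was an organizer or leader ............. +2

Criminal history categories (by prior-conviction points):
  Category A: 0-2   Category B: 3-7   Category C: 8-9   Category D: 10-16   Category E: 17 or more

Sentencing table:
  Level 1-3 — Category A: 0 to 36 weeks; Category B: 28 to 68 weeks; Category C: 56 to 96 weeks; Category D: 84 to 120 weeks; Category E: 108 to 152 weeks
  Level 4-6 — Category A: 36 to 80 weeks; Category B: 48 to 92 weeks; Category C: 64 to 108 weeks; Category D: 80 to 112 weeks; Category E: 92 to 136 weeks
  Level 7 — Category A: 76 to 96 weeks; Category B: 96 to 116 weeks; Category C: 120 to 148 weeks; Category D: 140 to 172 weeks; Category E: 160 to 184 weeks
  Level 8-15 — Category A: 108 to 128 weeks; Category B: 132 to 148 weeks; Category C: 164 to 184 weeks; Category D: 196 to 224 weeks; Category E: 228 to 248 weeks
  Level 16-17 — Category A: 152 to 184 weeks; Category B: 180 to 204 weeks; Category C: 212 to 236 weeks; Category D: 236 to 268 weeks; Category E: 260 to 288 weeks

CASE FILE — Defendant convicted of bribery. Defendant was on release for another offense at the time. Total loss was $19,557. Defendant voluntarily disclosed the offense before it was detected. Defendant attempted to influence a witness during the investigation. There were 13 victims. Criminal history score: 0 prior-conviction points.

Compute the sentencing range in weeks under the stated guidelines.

108-128 weeks

Base offense level for bribery: 3.
S1 applies: 3 + 2 = 5.
S2 applies: 5 − 1 = 4.
S3 applies: 4 + 2 = 6.
S4 applies: 6 + 2 = 8.
S5 applies (level before this adjustment is 8 ≥ 7, so +3): 8 + 3 = 11.
S6 does not apply.
Final offense level: 11.
Criminal history: 0 prior points → Category A (0-2).
Level 11 falls in the 8-15 band.
Grid: Level 8-15 × Category A = 108-128 weeks.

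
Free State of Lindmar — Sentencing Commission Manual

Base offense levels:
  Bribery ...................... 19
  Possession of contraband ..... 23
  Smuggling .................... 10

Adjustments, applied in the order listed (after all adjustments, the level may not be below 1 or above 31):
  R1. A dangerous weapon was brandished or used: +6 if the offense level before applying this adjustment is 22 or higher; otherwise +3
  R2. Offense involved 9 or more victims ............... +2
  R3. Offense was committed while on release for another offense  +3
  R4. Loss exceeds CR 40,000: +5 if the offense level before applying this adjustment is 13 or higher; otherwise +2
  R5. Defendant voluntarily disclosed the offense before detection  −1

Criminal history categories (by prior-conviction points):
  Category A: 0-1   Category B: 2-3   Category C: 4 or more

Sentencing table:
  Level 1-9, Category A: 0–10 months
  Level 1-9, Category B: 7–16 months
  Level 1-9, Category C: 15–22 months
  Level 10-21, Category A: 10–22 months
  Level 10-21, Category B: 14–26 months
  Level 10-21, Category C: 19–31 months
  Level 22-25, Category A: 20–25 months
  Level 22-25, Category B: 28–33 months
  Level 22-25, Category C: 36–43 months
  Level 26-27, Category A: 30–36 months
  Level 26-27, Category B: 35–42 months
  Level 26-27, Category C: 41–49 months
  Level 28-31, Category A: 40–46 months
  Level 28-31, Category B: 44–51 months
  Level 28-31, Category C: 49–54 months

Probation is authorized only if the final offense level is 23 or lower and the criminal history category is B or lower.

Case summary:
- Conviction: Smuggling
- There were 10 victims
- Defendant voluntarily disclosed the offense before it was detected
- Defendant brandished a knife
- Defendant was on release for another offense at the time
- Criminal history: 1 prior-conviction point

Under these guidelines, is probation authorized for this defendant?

Base offense level for smuggling: 10.
R1 applies (level before this adjustment is 10 < 22, so +3): 10 + 3 = 13.
R2 applies: 13 + 2 = 15.
R3 applies: 15 + 3 = 18.
R4 does not apply.
R5 applies: 18 − 1 = 17.
Final offense level: 17.
Criminal history: 1 prior point → Category A (0-1).
Level 17 falls in the 10-21 band.
Grid: Level 10-21 × Category A = 10-22 months.
Probation check: level 17 ≤ 23 and category A ≤ B → eligible.

Yes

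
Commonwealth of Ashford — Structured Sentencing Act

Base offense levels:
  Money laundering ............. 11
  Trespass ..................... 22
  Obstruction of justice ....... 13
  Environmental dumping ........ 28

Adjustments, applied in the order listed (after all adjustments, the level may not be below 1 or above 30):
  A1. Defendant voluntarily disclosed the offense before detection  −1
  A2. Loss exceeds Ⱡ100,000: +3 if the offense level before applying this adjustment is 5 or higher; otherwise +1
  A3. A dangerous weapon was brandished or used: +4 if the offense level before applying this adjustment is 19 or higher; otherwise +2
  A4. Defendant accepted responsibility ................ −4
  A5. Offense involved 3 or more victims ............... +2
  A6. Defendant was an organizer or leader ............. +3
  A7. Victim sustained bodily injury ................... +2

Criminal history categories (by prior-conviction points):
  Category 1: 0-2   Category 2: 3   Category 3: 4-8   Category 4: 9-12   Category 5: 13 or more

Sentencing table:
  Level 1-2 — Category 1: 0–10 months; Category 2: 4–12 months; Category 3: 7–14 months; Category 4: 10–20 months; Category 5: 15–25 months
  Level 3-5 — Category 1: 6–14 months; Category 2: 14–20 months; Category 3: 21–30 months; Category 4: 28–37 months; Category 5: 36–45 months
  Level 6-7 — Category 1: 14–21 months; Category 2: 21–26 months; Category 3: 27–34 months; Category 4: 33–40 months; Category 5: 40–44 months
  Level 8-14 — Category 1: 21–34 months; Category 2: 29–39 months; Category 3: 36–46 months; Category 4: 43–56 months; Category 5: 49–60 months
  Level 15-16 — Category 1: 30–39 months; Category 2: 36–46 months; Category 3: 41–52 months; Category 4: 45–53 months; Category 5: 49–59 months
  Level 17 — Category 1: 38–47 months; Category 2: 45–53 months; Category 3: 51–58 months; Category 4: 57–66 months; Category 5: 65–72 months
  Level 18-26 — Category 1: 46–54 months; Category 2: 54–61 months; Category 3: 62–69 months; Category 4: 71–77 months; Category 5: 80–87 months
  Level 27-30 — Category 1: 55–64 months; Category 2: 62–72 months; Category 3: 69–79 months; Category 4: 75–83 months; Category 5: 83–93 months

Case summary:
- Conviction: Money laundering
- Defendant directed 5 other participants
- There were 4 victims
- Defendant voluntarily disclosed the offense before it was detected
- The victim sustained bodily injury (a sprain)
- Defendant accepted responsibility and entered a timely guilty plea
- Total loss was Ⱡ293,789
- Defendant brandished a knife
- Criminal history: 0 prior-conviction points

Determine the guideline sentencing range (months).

46-54 months

Base offense level for money laundering: 11.
A1 applies: 11 − 1 = 10.
A2 applies (level before this adjustment is 10 ≥ 5, so +3): 10 + 3 = 13.
A3 applies (level before this adjustment is 13 < 19, so +2): 13 + 2 = 15.
A4 applies: 15 − 4 = 11.
A5 applies: 11 + 2 = 13.
A6 applies: 13 + 3 = 16.
A7 applies: 16 + 2 = 18.
Final offense level: 18.
Criminal history: 0 prior points → Category 1 (0-2).
Level 18 falls in the 18-26 band.
Grid: Level 18-26 × Category 1 = 46-54 months.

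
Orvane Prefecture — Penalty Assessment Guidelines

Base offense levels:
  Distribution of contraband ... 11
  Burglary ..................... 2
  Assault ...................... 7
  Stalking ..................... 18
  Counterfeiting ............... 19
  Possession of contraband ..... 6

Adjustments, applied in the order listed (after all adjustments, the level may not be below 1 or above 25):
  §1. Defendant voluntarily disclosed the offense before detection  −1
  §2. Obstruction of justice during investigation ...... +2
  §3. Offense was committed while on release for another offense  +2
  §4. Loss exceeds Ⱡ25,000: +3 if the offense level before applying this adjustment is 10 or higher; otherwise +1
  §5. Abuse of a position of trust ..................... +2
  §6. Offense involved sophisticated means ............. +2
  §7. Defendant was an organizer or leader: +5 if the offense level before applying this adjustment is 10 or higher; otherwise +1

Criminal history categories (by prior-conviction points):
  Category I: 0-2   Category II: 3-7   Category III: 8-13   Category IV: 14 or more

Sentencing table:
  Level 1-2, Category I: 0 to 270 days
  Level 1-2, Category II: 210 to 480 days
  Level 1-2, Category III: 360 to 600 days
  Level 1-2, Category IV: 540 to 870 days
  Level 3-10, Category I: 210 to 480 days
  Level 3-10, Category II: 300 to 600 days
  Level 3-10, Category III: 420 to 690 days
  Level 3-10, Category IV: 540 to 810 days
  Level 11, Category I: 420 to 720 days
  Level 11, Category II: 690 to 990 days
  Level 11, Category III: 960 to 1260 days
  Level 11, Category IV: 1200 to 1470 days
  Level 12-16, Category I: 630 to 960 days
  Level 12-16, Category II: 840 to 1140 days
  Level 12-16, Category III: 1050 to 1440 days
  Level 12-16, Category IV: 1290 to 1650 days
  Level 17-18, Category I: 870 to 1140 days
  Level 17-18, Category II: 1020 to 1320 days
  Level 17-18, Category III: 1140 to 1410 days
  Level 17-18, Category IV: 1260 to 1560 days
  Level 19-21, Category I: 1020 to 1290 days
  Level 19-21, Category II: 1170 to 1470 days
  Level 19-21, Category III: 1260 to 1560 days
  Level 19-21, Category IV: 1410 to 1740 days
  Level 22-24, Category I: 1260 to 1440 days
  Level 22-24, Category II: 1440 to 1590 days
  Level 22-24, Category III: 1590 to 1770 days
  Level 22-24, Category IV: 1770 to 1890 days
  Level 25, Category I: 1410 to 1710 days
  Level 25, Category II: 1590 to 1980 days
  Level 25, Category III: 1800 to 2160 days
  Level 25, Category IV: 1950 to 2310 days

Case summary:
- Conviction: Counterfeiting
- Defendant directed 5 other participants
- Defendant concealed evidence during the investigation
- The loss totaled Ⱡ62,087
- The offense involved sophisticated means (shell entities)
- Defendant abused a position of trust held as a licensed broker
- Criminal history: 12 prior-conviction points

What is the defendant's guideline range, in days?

1800-2160 days

Base offense level for counterfeiting: 19.
§1 does not apply.
§2 applies: 19 + 2 = 21.
§3 does not apply.
§4 applies (level before this adjustment is 21 ≥ 10, so +3): 21 + 3 = 24.
§5 applies: 24 + 2 = 26.
§6 applies: 26 + 2 = 28.
§7 applies (level before this adjustment is 28 ≥ 10, so +5): 28 + 5 = 33.
Level 33 exceeds the maximum of 25; capped at 25.
Final offense level: 25.
Criminal history: 12 prior points → Category III (8-13).
Level 25 falls in the 25 band.
Grid: Level 25 × Category III = 1800-2160 days.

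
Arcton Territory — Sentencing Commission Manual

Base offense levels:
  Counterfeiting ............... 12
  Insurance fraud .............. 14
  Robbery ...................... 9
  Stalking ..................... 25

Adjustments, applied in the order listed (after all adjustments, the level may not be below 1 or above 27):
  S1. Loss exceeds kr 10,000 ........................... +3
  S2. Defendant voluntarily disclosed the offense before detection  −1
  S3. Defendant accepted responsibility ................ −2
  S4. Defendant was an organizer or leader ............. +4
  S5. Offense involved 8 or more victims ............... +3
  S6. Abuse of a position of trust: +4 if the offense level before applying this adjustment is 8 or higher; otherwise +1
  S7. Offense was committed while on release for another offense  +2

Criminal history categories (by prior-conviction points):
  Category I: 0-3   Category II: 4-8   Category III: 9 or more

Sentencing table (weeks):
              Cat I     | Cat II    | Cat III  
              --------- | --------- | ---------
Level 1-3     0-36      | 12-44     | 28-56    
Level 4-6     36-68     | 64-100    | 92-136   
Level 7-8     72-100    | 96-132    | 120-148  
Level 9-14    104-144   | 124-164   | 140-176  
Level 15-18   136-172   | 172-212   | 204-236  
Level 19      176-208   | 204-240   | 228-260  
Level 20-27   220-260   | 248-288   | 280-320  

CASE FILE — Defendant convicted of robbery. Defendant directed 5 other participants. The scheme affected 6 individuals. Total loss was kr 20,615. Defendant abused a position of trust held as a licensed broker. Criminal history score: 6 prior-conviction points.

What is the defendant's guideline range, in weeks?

248-288 weeks

Base offense level for robbery: 9.
S1 applies: 9 + 3 = 12.
S3 does not apply.
S4 applies: 12 + 4 = 16.
S6 applies (level before this adjustment is 16 ≥ 8, so +4): 16 + 4 = 20.
S7 does not apply.
Final offense level: 20.
Criminal history: 6 prior points → Category II (4-8).
Level 20 falls in the 20-27 band.
Grid: Level 20-27 × Category II = 248-288 weeks.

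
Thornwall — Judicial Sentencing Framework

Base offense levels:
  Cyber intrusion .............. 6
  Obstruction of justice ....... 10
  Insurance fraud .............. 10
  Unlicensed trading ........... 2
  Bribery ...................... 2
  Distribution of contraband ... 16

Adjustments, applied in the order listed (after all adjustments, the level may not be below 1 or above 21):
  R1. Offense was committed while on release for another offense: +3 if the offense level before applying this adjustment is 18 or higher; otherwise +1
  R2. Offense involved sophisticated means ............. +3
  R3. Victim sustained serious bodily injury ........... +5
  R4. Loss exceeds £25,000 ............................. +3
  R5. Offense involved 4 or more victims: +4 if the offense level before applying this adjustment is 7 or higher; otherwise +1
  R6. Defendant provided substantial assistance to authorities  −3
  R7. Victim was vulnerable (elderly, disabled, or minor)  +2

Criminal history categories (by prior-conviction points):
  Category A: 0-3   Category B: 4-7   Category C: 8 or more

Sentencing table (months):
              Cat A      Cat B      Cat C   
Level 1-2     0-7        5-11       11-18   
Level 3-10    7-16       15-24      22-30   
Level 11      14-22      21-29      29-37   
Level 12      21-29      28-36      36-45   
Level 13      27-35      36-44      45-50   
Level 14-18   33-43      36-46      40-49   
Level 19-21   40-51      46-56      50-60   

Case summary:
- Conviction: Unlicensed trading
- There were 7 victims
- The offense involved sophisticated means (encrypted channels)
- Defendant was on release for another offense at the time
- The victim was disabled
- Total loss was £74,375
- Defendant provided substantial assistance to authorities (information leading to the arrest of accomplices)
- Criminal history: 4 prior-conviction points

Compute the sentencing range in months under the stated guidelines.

28-36 months

Base offense level for unlicensed trading: 2.
R1 applies (level before this adjustment is 2 < 18, so +1): 2 + 1 = 3.
R2 applies: 3 + 3 = 6.
R3 does not apply.
R4 applies: 6 + 3 = 9.
R5 applies (level before this adjustment is 9 ≥ 7, so +4): 9 + 4 = 13.
R6 applies: 13 − 3 = 10.
R7 applies: 10 + 2 = 12.
Final offense level: 12.
Criminal history: 4 prior points → Category B (4-7).
Level 12 falls in the 12 band.
Grid: Level 12 × Category B = 28-36 months.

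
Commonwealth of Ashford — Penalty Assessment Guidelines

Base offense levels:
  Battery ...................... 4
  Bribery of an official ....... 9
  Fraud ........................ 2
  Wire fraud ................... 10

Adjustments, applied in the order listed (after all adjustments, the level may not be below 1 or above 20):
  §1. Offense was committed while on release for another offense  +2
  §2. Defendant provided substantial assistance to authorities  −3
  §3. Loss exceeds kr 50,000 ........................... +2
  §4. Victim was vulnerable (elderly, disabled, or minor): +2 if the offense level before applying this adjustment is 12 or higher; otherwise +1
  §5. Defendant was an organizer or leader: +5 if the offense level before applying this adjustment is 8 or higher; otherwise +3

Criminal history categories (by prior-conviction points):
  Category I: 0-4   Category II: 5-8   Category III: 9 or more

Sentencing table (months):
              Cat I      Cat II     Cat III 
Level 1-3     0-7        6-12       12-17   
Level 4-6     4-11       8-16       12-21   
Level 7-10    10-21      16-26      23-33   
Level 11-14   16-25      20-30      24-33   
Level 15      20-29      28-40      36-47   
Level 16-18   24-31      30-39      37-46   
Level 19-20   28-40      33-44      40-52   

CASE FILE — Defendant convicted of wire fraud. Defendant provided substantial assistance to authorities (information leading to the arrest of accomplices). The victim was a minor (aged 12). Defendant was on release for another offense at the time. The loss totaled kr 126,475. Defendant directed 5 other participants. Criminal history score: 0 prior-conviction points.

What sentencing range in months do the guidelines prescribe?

24-31 months

Base offense level for wire fraud: 10.
§1 applies: 10 + 2 = 12.
§2 applies: 12 − 3 = 9.
§3 applies: 9 + 2 = 11.
§4 applies (level before this adjustment is 11 < 12, so +1): 11 + 1 = 12.
§5 applies (level before this adjustment is 12 ≥ 8, so +5): 12 + 5 = 17.
Final offense level: 17.
Criminal history: 0 prior points → Category I (0-4).
Level 17 falls in the 16-18 band.
Grid: Level 16-18 × Category I = 24-31 months.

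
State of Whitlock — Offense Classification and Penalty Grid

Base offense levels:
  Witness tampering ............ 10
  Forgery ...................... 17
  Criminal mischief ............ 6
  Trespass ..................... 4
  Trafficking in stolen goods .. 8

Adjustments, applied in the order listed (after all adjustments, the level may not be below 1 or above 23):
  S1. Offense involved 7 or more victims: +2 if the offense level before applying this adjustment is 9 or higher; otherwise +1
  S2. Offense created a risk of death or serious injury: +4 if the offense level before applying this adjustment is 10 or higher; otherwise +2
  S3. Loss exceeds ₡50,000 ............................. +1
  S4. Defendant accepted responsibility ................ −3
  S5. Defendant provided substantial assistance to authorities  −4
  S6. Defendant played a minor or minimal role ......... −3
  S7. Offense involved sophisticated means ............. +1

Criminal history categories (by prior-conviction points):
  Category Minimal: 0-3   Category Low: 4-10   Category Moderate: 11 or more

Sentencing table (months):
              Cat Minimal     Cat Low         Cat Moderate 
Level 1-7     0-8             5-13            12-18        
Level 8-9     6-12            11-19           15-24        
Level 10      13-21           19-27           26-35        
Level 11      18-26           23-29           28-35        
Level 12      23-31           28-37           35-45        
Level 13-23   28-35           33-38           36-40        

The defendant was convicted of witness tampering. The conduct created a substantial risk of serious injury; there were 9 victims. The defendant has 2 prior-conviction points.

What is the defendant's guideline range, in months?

28-35 months

Base offense level for witness tampering: 10.
S1 applies (level before this adjustment is 10 ≥ 9, so +2): 10 + 2 = 12.
S2 applies (level before this adjustment is 12 ≥ 10, so +4): 12 + 4 = 16.
S3 does not apply.
S4 does not apply.
S5 does not apply.
Final offense level: 16.
Criminal history: 2 prior points → Category Minimal (0-3).
Level 16 falls in the 13-23 band.
Grid: Level 13-23 × Category Minimal = 28-35 months.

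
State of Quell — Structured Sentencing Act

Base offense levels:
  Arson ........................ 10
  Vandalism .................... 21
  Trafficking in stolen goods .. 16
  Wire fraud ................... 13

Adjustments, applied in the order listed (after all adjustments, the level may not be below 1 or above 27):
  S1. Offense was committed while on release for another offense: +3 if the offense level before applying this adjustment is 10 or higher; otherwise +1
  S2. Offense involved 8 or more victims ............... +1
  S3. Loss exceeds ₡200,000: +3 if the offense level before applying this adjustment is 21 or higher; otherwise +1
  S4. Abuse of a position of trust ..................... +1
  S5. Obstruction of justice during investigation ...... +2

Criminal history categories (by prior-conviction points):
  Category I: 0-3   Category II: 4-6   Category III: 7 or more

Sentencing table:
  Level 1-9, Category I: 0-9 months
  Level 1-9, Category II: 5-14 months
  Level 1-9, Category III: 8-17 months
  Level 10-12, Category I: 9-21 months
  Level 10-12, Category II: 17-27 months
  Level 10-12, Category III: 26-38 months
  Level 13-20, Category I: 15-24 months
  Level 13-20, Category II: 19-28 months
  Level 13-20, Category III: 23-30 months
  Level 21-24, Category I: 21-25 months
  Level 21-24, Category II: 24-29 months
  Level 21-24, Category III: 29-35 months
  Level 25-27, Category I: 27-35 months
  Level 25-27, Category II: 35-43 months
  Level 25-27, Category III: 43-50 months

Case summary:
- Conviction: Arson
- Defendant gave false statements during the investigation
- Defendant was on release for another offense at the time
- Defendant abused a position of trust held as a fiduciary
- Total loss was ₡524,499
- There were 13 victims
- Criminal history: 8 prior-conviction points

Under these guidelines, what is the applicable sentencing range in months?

Base offense level for arson: 10.
S1 applies (level before this adjustment is 10 ≥ 10, so +3): 10 + 3 = 13.
S2 applies: 13 + 1 = 14.
S3 applies (level before this adjustment is 14 < 21, so +1): 14 + 1 = 15.
S4 applies: 15 + 1 = 16.
S5 applies: 16 + 2 = 18.
Final offense level: 18.
Criminal history: 8 prior points → Category III (7+).
Level 18 falls in the 13-20 band.
Grid: Level 13-20 × Category III = 23-30 months.

23-30 months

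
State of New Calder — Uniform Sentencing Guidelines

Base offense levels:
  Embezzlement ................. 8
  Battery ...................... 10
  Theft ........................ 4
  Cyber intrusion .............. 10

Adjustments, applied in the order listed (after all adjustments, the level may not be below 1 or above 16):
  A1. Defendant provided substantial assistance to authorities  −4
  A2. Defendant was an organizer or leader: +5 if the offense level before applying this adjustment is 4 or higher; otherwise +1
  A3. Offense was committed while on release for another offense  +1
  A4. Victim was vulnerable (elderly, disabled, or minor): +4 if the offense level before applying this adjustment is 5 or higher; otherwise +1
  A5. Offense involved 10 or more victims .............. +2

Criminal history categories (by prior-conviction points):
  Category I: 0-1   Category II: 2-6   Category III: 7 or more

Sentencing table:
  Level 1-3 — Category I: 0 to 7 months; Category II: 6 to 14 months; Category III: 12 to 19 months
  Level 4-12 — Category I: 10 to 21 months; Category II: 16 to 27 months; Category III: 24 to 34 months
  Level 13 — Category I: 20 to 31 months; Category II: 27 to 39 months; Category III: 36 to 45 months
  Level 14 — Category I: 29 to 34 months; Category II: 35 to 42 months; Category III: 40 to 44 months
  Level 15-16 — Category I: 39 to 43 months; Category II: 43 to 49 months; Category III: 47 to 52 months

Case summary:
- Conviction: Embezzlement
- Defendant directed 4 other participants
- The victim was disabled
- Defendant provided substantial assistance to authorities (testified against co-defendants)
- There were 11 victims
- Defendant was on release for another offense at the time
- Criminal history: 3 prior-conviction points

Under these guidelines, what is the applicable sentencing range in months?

Base offense level for embezzlement: 8.
A1 applies: 8 − 4 = 4.
A2 applies (level before this adjustment is 4 ≥ 4, so +5): 4 + 5 = 9.
A3 applies: 9 + 1 = 10.
A4 applies (level before this adjustment is 10 ≥ 5, so +4): 10 + 4 = 14.
A5 applies: 14 + 2 = 16.
Final offense level: 16.
Criminal history: 3 prior points → Category II (2-6).
Level 16 falls in the 15-16 band.
Grid: Level 15-16 × Category II = 43-49 months.

43-49 months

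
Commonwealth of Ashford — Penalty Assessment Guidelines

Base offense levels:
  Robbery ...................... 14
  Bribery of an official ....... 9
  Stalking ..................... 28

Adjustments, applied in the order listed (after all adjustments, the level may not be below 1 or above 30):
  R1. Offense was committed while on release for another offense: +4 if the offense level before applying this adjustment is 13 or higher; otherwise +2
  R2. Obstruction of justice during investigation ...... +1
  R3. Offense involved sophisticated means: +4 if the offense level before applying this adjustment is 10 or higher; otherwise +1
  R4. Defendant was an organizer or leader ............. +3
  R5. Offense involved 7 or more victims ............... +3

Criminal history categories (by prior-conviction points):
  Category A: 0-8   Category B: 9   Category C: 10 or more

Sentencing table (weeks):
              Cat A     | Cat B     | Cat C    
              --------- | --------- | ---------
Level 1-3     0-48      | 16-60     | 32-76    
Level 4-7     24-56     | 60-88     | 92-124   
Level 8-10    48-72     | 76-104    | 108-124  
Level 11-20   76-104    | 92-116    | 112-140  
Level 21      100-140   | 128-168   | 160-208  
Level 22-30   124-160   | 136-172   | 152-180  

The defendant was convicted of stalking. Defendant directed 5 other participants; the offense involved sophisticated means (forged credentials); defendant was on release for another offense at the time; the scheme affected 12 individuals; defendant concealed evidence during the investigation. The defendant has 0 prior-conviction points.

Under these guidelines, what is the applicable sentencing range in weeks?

Base offense level for stalking: 28.
R1 applies (level before this adjustment is 28 ≥ 13, so +4): 28 + 4 = 32.
R2 applies: 32 + 1 = 33.
R3 applies (level before this adjustment is 33 ≥ 10, so +4): 33 + 4 = 37.
R4 applies: 37 + 3 = 40.
R5 applies: 40 + 3 = 43.
Level 43 exceeds the maximum of 30; capped at 30.
Final offense level: 30.
Criminal history: 0 prior points → Category A (0-8).
Level 30 falls in the 22-30 band.
Grid: Level 22-30 × Category A = 124-160 weeks.

124-160 weeks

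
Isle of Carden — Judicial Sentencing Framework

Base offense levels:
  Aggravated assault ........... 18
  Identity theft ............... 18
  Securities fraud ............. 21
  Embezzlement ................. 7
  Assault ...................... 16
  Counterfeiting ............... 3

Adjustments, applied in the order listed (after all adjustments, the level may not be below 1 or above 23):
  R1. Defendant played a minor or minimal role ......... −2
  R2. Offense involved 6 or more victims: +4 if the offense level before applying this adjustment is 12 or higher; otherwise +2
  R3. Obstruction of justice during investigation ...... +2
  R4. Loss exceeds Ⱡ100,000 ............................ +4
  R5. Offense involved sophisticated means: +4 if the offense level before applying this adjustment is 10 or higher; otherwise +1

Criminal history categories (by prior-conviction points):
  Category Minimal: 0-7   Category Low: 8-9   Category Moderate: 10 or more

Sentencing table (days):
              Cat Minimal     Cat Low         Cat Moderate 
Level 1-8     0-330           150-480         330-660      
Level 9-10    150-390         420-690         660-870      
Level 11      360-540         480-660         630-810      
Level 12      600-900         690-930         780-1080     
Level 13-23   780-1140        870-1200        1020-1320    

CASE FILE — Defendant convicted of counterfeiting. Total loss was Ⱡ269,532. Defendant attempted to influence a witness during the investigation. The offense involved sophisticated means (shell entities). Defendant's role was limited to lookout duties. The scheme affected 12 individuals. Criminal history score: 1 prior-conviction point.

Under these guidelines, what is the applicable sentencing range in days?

150-390 days

Base offense level for counterfeiting: 3.
R1 applies: 3 − 2 = 1.
R2 applies (level before this adjustment is 1 < 12, so +2): 1 + 2 = 3.
R3 applies: 3 + 2 = 5.
R4 applies: 5 + 4 = 9.
R5 applies (level before this adjustment is 9 < 10, so +1): 9 + 1 = 10.
Final offense level: 10.
Criminal history: 1 prior point → Category Minimal (0-7).
Level 10 falls in the 9-10 band.
Grid: Level 9-10 × Category Minimal = 150-390 days.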